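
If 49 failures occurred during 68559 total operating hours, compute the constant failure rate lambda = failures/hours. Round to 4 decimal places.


failures = 49
total_hours = 68559
lambda = 49 / 68559
lambda = 0.0007

0.0007


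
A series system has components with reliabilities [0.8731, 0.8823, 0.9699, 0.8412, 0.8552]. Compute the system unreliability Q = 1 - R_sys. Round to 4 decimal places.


Components: [0.8731, 0.8823, 0.9699, 0.8412, 0.8552]
After component 1: product = 0.8731
After component 2: product = 0.7703
After component 3: product = 0.7471
After component 4: product = 0.6285
After component 5: product = 0.5375
R_sys = 0.5375
Q = 1 - 0.5375 = 0.4625

0.4625


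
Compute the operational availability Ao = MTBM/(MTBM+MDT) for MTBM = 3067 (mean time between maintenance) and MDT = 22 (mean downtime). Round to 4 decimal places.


MTBM = 3067
MDT = 22
MTBM + MDT = 3089
Ao = 3067 / 3089
Ao = 0.9929

0.9929


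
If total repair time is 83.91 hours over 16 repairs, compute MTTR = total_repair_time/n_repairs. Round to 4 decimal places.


total_repair_time = 83.91
n_repairs = 16
MTTR = 83.91 / 16
MTTR = 5.2444

5.2444


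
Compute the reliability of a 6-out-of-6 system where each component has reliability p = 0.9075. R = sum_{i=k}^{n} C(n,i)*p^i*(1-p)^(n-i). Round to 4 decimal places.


k = 6, n = 6, p = 0.9075
i=6: C(6,6)=1 * 0.9075^6 * 0.0925^0 = 0.5586
R = sum of terms = 0.5586

0.5586


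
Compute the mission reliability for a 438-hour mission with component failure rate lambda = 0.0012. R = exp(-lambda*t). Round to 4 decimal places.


lambda = 0.0012
mission_time = 438
lambda * t = 0.0012 * 438 = 0.5256
R = exp(-0.5256)
R = 0.5912

0.5912


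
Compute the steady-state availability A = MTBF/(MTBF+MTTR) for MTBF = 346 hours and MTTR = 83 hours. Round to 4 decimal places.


MTBF = 346
MTTR = 83
MTBF + MTTR = 429
A = 346 / 429
A = 0.8065

0.8065


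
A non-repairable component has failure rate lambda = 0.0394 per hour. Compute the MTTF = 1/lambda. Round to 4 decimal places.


lambda = 0.0394
MTTF = 1 / 0.0394
MTTF = 25.3807

25.3807


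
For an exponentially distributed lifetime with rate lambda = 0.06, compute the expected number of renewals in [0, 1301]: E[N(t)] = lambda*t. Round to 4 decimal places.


lambda = 0.06
t = 1301
E[N(t)] = lambda * t
E[N(t)] = 0.06 * 1301
E[N(t)] = 78.06

78.06


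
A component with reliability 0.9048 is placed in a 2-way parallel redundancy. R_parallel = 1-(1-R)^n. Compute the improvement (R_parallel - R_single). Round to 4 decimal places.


R_single = 0.9048, n = 2
1 - R_single = 0.0952
(1 - R_single)^n = 0.0952^2 = 0.0091
R_parallel = 1 - 0.0091 = 0.9909
Improvement = 0.9909 - 0.9048
Improvement = 0.0861

0.0861


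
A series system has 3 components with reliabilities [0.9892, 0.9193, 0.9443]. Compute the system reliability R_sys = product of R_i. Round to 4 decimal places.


Components: [0.9892, 0.9193, 0.9443]
After component 1 (R=0.9892): product = 0.9892
After component 2 (R=0.9193): product = 0.9094
After component 3 (R=0.9443): product = 0.8587
R_sys = 0.8587

0.8587


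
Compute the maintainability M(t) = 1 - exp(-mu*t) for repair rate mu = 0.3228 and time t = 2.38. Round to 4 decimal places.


mu = 0.3228, t = 2.38
mu * t = 0.3228 * 2.38 = 0.7683
exp(-0.7683) = 0.4638
M(t) = 1 - 0.4638
M(t) = 0.5362

0.5362


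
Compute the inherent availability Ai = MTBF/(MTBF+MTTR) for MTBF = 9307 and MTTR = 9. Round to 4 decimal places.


MTBF = 9307
MTTR = 9
MTBF + MTTR = 9316
Ai = 9307 / 9316
Ai = 0.999

0.999


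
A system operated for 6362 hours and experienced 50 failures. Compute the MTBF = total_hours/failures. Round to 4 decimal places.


total_hours = 6362
failures = 50
MTBF = 6362 / 50
MTBF = 127.24

127.24


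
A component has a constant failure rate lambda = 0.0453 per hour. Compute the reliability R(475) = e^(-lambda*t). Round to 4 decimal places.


lambda = 0.0453
t = 475
lambda * t = 21.5175
R(t) = e^(-21.5175)
R(t) = 0.0

0.0


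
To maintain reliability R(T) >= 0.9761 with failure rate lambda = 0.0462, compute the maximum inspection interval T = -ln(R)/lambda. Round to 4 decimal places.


R_target = 0.9761
lambda = 0.0462
-ln(0.9761) = 0.0242
T = 0.0242 / 0.0462
T = 0.5236

0.5236


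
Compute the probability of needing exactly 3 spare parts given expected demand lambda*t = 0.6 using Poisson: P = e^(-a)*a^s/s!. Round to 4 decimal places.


a = 0.6, s = 3
e^(-a) = e^(-0.6) = 0.5488
a^s = 0.6^3 = 0.216
s! = 6
P = 0.5488 * 0.216 / 6
P = 0.0198

0.0198


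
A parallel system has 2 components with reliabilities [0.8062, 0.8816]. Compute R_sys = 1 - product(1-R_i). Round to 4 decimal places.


Components: [0.8062, 0.8816]
(1 - 0.8062) = 0.1938, running product = 0.1938
(1 - 0.8816) = 0.1184, running product = 0.0229
Product of (1-R_i) = 0.0229
R_sys = 1 - 0.0229 = 0.9771

0.9771


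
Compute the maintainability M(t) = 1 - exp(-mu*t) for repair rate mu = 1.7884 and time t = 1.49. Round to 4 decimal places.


mu = 1.7884, t = 1.49
mu * t = 1.7884 * 1.49 = 2.6647
exp(-2.6647) = 0.0696
M(t) = 1 - 0.0696
M(t) = 0.9304

0.9304


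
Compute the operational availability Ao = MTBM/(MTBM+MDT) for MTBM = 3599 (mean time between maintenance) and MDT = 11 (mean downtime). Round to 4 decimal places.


MTBM = 3599
MDT = 11
MTBM + MDT = 3610
Ao = 3599 / 3610
Ao = 0.997

0.997


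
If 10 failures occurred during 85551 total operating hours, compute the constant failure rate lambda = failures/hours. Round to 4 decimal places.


failures = 10
total_hours = 85551
lambda = 10 / 85551
lambda = 0.0001

0.0001


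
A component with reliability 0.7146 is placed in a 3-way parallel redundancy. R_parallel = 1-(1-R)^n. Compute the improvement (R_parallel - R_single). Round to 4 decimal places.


R_single = 0.7146, n = 3
1 - R_single = 0.2854
(1 - R_single)^n = 0.2854^3 = 0.0232
R_parallel = 1 - 0.0232 = 0.9768
Improvement = 0.9768 - 0.7146
Improvement = 0.2622

0.2622


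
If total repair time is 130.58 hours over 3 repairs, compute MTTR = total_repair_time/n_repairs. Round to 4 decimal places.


total_repair_time = 130.58
n_repairs = 3
MTTR = 130.58 / 3
MTTR = 43.5267

43.5267


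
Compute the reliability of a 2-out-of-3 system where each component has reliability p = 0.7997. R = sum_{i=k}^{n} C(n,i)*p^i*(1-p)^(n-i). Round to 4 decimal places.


k = 2, n = 3, p = 0.7997
i=2: C(3,2)=3 * 0.7997^2 * 0.2003^1 = 0.3843
i=3: C(3,3)=1 * 0.7997^3 * 0.2003^0 = 0.5114
R = sum of terms = 0.8957

0.8957


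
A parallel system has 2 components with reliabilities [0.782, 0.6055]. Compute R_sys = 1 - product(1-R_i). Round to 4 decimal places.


Components: [0.782, 0.6055]
(1 - 0.782) = 0.218, running product = 0.218
(1 - 0.6055) = 0.3945, running product = 0.086
Product of (1-R_i) = 0.086
R_sys = 1 - 0.086 = 0.914

0.914


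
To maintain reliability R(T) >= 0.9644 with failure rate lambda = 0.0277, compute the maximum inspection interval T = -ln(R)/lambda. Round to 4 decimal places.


R_target = 0.9644
lambda = 0.0277
-ln(0.9644) = 0.0362
T = 0.0362 / 0.0277
T = 1.3086

1.3086


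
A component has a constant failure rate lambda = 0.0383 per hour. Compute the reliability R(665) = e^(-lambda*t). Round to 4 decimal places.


lambda = 0.0383
t = 665
lambda * t = 25.4695
R(t) = e^(-25.4695)
R(t) = 0.0

0.0


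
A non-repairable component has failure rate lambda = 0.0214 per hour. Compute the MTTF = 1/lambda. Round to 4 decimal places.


lambda = 0.0214
MTTF = 1 / 0.0214
MTTF = 46.729

46.729


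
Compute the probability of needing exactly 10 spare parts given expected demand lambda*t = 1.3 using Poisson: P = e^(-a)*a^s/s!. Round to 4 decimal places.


a = 1.3, s = 10
e^(-a) = e^(-1.3) = 0.2725
a^s = 1.3^10 = 13.7858
s! = 3628800
P = 0.2725 * 13.7858 / 3628800
P = 0.0

0.0


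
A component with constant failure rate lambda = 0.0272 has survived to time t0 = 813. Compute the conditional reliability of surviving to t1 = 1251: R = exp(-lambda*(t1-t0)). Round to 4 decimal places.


lambda = 0.0272
t0 = 813, t1 = 1251
t1 - t0 = 438
lambda * (t1-t0) = 0.0272 * 438 = 11.9136
R = exp(-11.9136)
R = 0.0

0.0


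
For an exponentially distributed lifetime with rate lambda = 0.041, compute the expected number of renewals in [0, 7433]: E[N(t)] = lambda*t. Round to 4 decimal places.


lambda = 0.041
t = 7433
E[N(t)] = lambda * t
E[N(t)] = 0.041 * 7433
E[N(t)] = 304.753

304.753


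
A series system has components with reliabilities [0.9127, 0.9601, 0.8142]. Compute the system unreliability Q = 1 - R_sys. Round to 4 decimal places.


Components: [0.9127, 0.9601, 0.8142]
After component 1: product = 0.9127
After component 2: product = 0.8763
After component 3: product = 0.7135
R_sys = 0.7135
Q = 1 - 0.7135 = 0.2865

0.2865


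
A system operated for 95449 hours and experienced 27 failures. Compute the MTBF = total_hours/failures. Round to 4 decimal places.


total_hours = 95449
failures = 27
MTBF = 95449 / 27
MTBF = 3535.1481

3535.1481


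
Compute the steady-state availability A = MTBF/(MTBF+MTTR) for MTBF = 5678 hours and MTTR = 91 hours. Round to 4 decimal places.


MTBF = 5678
MTTR = 91
MTBF + MTTR = 5769
A = 5678 / 5769
A = 0.9842

0.9842


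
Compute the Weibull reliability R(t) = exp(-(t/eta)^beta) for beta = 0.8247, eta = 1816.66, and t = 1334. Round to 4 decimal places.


beta = 0.8247, eta = 1816.66, t = 1334
t/eta = 1334 / 1816.66 = 0.7343
(t/eta)^beta = 0.7343^0.8247 = 0.7752
R(t) = exp(-0.7752)
R(t) = 0.4606

0.4606


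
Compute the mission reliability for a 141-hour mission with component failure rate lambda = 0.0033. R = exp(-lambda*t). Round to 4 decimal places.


lambda = 0.0033
mission_time = 141
lambda * t = 0.0033 * 141 = 0.4653
R = exp(-0.4653)
R = 0.6279

0.6279


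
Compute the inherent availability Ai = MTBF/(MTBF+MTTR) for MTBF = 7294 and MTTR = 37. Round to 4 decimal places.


MTBF = 7294
MTTR = 37
MTBF + MTTR = 7331
Ai = 7294 / 7331
Ai = 0.995

0.995


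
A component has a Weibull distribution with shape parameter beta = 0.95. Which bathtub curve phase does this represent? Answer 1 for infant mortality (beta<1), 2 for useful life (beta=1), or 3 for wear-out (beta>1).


beta = 0.95
Compare beta to 1:
beta < 1 => infant mortality (phase 1)
beta = 1 => useful life (phase 2)
beta > 1 => wear-out (phase 3)
Since beta = 0.95, this is infant mortality (decreasing failure rate)
Phase = 1

1


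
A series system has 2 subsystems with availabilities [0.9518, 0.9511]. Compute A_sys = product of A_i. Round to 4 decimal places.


Subsystems: [0.9518, 0.9511]
After subsystem 1 (A=0.9518): product = 0.9518
After subsystem 2 (A=0.9511): product = 0.9053
A_sys = 0.9053

0.9053


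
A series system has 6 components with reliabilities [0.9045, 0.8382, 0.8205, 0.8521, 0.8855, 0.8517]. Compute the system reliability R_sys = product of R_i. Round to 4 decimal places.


Components: [0.9045, 0.8382, 0.8205, 0.8521, 0.8855, 0.8517]
After component 1 (R=0.9045): product = 0.9045
After component 2 (R=0.8382): product = 0.7582
After component 3 (R=0.8205): product = 0.6221
After component 4 (R=0.8521): product = 0.5301
After component 5 (R=0.8855): product = 0.4694
After component 6 (R=0.8517): product = 0.3998
R_sys = 0.3998

0.3998


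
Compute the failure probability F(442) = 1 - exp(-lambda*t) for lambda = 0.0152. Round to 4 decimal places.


lambda = 0.0152, t = 442
lambda * t = 6.7184
exp(-6.7184) = 0.0012
F(t) = 1 - 0.0012
F(t) = 0.9988

0.9988


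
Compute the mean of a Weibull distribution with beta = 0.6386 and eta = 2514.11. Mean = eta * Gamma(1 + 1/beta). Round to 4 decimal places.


beta = 0.6386, eta = 2514.11
1/beta = 1.5659
1 + 1/beta = 2.5659
Gamma(2.5659) = 1.3939
Mean = 2514.11 * 1.3939
Mean = 3504.3748

3504.3748


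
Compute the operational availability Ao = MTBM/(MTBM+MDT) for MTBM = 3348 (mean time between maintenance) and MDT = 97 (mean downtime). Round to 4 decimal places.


MTBM = 3348
MDT = 97
MTBM + MDT = 3445
Ao = 3348 / 3445
Ao = 0.9718

0.9718


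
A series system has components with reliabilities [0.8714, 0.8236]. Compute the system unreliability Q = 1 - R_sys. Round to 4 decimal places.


Components: [0.8714, 0.8236]
After component 1: product = 0.8714
After component 2: product = 0.7177
R_sys = 0.7177
Q = 1 - 0.7177 = 0.2823

0.2823


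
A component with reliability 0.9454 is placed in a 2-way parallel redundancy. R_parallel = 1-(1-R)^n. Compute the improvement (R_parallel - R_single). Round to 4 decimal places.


R_single = 0.9454, n = 2
1 - R_single = 0.0546
(1 - R_single)^n = 0.0546^2 = 0.003
R_parallel = 1 - 0.003 = 0.997
Improvement = 0.997 - 0.9454
Improvement = 0.0516

0.0516


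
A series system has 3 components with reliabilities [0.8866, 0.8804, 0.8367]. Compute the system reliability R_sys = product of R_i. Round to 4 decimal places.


Components: [0.8866, 0.8804, 0.8367]
After component 1 (R=0.8866): product = 0.8866
After component 2 (R=0.8804): product = 0.7806
After component 3 (R=0.8367): product = 0.6531
R_sys = 0.6531

0.6531


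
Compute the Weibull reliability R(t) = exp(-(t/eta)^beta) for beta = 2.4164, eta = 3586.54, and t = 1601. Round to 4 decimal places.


beta = 2.4164, eta = 3586.54, t = 1601
t/eta = 1601 / 3586.54 = 0.4464
(t/eta)^beta = 0.4464^2.4164 = 0.1424
R(t) = exp(-0.1424)
R(t) = 0.8673

0.8673


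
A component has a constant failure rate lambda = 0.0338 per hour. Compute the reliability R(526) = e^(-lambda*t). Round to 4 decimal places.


lambda = 0.0338
t = 526
lambda * t = 17.7788
R(t) = e^(-17.7788)
R(t) = 0.0

0.0


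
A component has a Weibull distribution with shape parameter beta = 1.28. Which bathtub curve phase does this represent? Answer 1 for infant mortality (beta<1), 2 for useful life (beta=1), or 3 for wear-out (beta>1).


beta = 1.28
Compare beta to 1:
beta < 1 => infant mortality (phase 1)
beta = 1 => useful life (phase 2)
beta > 1 => wear-out (phase 3)
Since beta = 1.28, this is wear-out (increasing failure rate)
Phase = 3

3


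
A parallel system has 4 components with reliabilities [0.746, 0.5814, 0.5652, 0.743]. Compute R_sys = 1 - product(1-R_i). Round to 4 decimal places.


Components: [0.746, 0.5814, 0.5652, 0.743]
(1 - 0.746) = 0.254, running product = 0.254
(1 - 0.5814) = 0.4186, running product = 0.1063
(1 - 0.5652) = 0.4348, running product = 0.0462
(1 - 0.743) = 0.257, running product = 0.0119
Product of (1-R_i) = 0.0119
R_sys = 1 - 0.0119 = 0.9881

0.9881


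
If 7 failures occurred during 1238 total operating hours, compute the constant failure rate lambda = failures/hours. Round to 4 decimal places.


failures = 7
total_hours = 1238
lambda = 7 / 1238
lambda = 0.0057

0.0057


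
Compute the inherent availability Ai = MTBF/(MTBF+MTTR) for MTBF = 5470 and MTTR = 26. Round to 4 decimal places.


MTBF = 5470
MTTR = 26
MTBF + MTTR = 5496
Ai = 5470 / 5496
Ai = 0.9953

0.9953


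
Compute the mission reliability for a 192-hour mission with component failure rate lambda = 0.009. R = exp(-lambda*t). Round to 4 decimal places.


lambda = 0.009
mission_time = 192
lambda * t = 0.009 * 192 = 1.728
R = exp(-1.728)
R = 0.1776

0.1776


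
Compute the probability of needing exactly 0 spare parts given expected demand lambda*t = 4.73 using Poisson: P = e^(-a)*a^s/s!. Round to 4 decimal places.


a = 4.73, s = 0
e^(-a) = e^(-4.73) = 0.0088
a^s = 4.73^0 = 1.0
s! = 1
P = 0.0088 * 1.0 / 1
P = 0.0088

0.0088


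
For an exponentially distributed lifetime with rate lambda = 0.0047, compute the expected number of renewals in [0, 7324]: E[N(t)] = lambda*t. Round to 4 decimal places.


lambda = 0.0047
t = 7324
E[N(t)] = lambda * t
E[N(t)] = 0.0047 * 7324
E[N(t)] = 34.4228

34.4228


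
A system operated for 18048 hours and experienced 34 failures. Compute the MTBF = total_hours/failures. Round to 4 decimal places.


total_hours = 18048
failures = 34
MTBF = 18048 / 34
MTBF = 530.8235

530.8235


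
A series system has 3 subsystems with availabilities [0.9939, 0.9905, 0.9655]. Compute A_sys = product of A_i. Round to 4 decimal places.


Subsystems: [0.9939, 0.9905, 0.9655]
After subsystem 1 (A=0.9939): product = 0.9939
After subsystem 2 (A=0.9905): product = 0.9845
After subsystem 3 (A=0.9655): product = 0.9505
A_sys = 0.9505

0.9505


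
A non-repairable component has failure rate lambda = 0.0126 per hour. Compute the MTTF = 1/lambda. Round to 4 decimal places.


lambda = 0.0126
MTTF = 1 / 0.0126
MTTF = 79.3651

79.3651


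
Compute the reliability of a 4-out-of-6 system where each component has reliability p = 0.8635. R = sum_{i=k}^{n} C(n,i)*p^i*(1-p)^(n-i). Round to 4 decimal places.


k = 4, n = 6, p = 0.8635
i=4: C(6,4)=15 * 0.8635^4 * 0.1365^2 = 0.1554
i=5: C(6,5)=6 * 0.8635^5 * 0.1365^1 = 0.3932
i=6: C(6,6)=1 * 0.8635^6 * 0.1365^0 = 0.4145
R = sum of terms = 0.9631

0.9631


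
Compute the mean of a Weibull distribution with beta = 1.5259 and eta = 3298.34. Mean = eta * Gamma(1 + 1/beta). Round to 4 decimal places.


beta = 1.5259, eta = 3298.34
1/beta = 0.6554
1 + 1/beta = 1.6554
Gamma(1.6554) = 0.9009
Mean = 3298.34 * 0.9009
Mean = 2971.5982

2971.5982


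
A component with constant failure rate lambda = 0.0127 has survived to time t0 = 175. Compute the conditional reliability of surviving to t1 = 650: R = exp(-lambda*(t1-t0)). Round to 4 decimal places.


lambda = 0.0127
t0 = 175, t1 = 650
t1 - t0 = 475
lambda * (t1-t0) = 0.0127 * 475 = 6.0325
R = exp(-6.0325)
R = 0.0024

0.0024


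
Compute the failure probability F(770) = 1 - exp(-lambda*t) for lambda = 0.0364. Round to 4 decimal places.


lambda = 0.0364, t = 770
lambda * t = 28.028
exp(-28.028) = 0.0
F(t) = 1 - 0.0
F(t) = 1.0

1.0


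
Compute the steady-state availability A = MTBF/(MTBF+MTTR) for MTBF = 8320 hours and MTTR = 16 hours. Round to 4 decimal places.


MTBF = 8320
MTTR = 16
MTBF + MTTR = 8336
A = 8320 / 8336
A = 0.9981

0.9981


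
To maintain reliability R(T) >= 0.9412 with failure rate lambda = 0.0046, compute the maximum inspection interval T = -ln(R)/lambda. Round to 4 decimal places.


R_target = 0.9412
lambda = 0.0046
-ln(0.9412) = 0.0606
T = 0.0606 / 0.0046
T = 13.1738

13.1738


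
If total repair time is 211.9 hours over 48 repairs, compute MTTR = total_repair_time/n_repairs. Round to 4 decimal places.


total_repair_time = 211.9
n_repairs = 48
MTTR = 211.9 / 48
MTTR = 4.4146

4.4146


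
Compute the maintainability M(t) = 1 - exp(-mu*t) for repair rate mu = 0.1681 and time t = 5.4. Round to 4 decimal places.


mu = 0.1681, t = 5.4
mu * t = 0.1681 * 5.4 = 0.9077
exp(-0.9077) = 0.4034
M(t) = 1 - 0.4034
M(t) = 0.5966

0.5966


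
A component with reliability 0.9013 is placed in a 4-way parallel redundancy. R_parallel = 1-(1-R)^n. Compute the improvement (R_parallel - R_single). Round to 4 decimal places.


R_single = 0.9013, n = 4
1 - R_single = 0.0987
(1 - R_single)^n = 0.0987^4 = 0.0001
R_parallel = 1 - 0.0001 = 0.9999
Improvement = 0.9999 - 0.9013
Improvement = 0.0986

0.0986


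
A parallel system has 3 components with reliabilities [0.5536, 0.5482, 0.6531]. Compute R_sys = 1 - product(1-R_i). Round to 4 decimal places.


Components: [0.5536, 0.5482, 0.6531]
(1 - 0.5536) = 0.4464, running product = 0.4464
(1 - 0.5482) = 0.4518, running product = 0.2017
(1 - 0.6531) = 0.3469, running product = 0.07
Product of (1-R_i) = 0.07
R_sys = 1 - 0.07 = 0.93

0.93


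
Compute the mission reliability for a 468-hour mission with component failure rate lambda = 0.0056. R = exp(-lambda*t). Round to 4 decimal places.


lambda = 0.0056
mission_time = 468
lambda * t = 0.0056 * 468 = 2.6208
R = exp(-2.6208)
R = 0.0727

0.0727


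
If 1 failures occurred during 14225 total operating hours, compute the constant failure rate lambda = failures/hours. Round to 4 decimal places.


failures = 1
total_hours = 14225
lambda = 1 / 14225
lambda = 0.0001

0.0001


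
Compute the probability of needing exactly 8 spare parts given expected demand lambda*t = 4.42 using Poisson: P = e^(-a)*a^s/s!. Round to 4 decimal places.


a = 4.42, s = 8
e^(-a) = e^(-4.42) = 0.012
a^s = 4.42^8 = 145672.695
s! = 40320
P = 0.012 * 145672.695 / 40320
P = 0.0435

0.0435


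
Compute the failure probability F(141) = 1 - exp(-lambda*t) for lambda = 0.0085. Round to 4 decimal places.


lambda = 0.0085, t = 141
lambda * t = 1.1985
exp(-1.1985) = 0.3016
F(t) = 1 - 0.3016
F(t) = 0.6984

0.6984


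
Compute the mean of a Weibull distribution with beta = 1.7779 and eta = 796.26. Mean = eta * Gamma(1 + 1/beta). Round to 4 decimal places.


beta = 1.7779, eta = 796.26
1/beta = 0.5625
1 + 1/beta = 1.5625
Gamma(1.5625) = 0.8898
Mean = 796.26 * 0.8898
Mean = 708.5449

708.5449


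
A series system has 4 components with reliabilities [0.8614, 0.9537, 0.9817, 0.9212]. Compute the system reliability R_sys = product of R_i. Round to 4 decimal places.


Components: [0.8614, 0.9537, 0.9817, 0.9212]
After component 1 (R=0.8614): product = 0.8614
After component 2 (R=0.9537): product = 0.8215
After component 3 (R=0.9817): product = 0.8065
After component 4 (R=0.9212): product = 0.7429
R_sys = 0.7429

0.7429


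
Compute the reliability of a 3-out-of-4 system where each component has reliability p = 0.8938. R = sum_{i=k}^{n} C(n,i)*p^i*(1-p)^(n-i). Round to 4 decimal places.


k = 3, n = 4, p = 0.8938
i=3: C(4,3)=4 * 0.8938^3 * 0.1062^1 = 0.3033
i=4: C(4,4)=1 * 0.8938^4 * 0.1062^0 = 0.6382
R = sum of terms = 0.9415

0.9415


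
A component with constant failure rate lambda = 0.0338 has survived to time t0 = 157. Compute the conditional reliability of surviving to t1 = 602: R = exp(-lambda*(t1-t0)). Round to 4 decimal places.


lambda = 0.0338
t0 = 157, t1 = 602
t1 - t0 = 445
lambda * (t1-t0) = 0.0338 * 445 = 15.041
R = exp(-15.041)
R = 0.0

0.0


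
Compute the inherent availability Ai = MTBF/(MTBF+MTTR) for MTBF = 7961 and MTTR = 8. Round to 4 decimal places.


MTBF = 7961
MTTR = 8
MTBF + MTTR = 7969
Ai = 7961 / 7969
Ai = 0.999

0.999


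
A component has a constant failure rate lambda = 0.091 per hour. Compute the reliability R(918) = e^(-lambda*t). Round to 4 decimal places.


lambda = 0.091
t = 918
lambda * t = 83.538
R(t) = e^(-83.538)
R(t) = 0.0

0.0


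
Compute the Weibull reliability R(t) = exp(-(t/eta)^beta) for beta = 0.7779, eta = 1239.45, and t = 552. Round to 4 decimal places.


beta = 0.7779, eta = 1239.45, t = 552
t/eta = 552 / 1239.45 = 0.4454
(t/eta)^beta = 0.4454^0.7779 = 0.533
R(t) = exp(-0.533)
R(t) = 0.5868

0.5868


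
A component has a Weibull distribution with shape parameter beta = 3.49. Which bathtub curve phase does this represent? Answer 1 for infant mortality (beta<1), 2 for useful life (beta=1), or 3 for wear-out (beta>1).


beta = 3.49
Compare beta to 1:
beta < 1 => infant mortality (phase 1)
beta = 1 => useful life (phase 2)
beta > 1 => wear-out (phase 3)
Since beta = 3.49, this is wear-out (increasing failure rate)
Phase = 3

3


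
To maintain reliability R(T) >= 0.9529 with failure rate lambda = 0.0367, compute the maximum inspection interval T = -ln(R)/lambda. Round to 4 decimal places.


R_target = 0.9529
lambda = 0.0367
-ln(0.9529) = 0.0482
T = 0.0482 / 0.0367
T = 1.3146

1.3146


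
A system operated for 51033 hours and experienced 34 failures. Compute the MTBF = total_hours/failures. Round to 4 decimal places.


total_hours = 51033
failures = 34
MTBF = 51033 / 34
MTBF = 1500.9706

1500.9706


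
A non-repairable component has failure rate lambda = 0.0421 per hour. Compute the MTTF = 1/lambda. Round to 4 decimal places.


lambda = 0.0421
MTTF = 1 / 0.0421
MTTF = 23.753

23.753


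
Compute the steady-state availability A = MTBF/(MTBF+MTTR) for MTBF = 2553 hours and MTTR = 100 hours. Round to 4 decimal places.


MTBF = 2553
MTTR = 100
MTBF + MTTR = 2653
A = 2553 / 2653
A = 0.9623

0.9623


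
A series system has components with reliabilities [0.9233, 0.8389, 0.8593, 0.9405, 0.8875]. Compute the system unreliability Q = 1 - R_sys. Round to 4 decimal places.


Components: [0.9233, 0.8389, 0.8593, 0.9405, 0.8875]
After component 1: product = 0.9233
After component 2: product = 0.7746
After component 3: product = 0.6656
After component 4: product = 0.626
After component 5: product = 0.5556
R_sys = 0.5556
Q = 1 - 0.5556 = 0.4444

0.4444


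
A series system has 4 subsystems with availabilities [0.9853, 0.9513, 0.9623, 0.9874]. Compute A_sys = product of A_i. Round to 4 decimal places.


Subsystems: [0.9853, 0.9513, 0.9623, 0.9874]
After subsystem 1 (A=0.9853): product = 0.9853
After subsystem 2 (A=0.9513): product = 0.9373
After subsystem 3 (A=0.9623): product = 0.902
After subsystem 4 (A=0.9874): product = 0.8906
A_sys = 0.8906

0.8906


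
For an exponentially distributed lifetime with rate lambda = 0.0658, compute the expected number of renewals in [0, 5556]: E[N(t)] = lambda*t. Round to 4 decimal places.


lambda = 0.0658
t = 5556
E[N(t)] = lambda * t
E[N(t)] = 0.0658 * 5556
E[N(t)] = 365.5848

365.5848


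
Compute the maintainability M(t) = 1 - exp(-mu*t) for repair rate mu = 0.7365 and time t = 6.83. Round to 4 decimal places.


mu = 0.7365, t = 6.83
mu * t = 0.7365 * 6.83 = 5.0303
exp(-5.0303) = 0.0065
M(t) = 1 - 0.0065
M(t) = 0.9935

0.9935


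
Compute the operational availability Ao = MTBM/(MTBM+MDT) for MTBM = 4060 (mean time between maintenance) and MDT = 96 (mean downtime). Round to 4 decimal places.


MTBM = 4060
MDT = 96
MTBM + MDT = 4156
Ao = 4060 / 4156
Ao = 0.9769

0.9769


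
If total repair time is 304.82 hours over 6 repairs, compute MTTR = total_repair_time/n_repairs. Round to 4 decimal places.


total_repair_time = 304.82
n_repairs = 6
MTTR = 304.82 / 6
MTTR = 50.8033

50.8033


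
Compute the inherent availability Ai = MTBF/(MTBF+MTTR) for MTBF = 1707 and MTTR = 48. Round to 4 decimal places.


MTBF = 1707
MTTR = 48
MTBF + MTTR = 1755
Ai = 1707 / 1755
Ai = 0.9726

0.9726


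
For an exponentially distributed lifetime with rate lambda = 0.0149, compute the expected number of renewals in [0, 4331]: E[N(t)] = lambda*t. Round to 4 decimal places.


lambda = 0.0149
t = 4331
E[N(t)] = lambda * t
E[N(t)] = 0.0149 * 4331
E[N(t)] = 64.5319

64.5319


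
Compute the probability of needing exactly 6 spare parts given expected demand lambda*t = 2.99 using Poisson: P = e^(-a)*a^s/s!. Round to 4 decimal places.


a = 2.99, s = 6
e^(-a) = e^(-2.99) = 0.0503
a^s = 2.99^6 = 714.541
s! = 720
P = 0.0503 * 714.541 / 720
P = 0.0499

0.0499


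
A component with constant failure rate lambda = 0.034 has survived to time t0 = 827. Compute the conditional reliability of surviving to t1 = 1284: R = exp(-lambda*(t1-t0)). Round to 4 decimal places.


lambda = 0.034
t0 = 827, t1 = 1284
t1 - t0 = 457
lambda * (t1-t0) = 0.034 * 457 = 15.538
R = exp(-15.538)
R = 0.0

0.0


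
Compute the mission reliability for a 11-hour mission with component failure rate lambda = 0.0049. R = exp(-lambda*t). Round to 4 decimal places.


lambda = 0.0049
mission_time = 11
lambda * t = 0.0049 * 11 = 0.0539
R = exp(-0.0539)
R = 0.9475

0.9475


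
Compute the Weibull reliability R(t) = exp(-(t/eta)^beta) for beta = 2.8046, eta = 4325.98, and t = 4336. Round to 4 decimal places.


beta = 2.8046, eta = 4325.98, t = 4336
t/eta = 4336 / 4325.98 = 1.0023
(t/eta)^beta = 1.0023^2.8046 = 1.0065
R(t) = exp(-1.0065)
R(t) = 0.3655

0.3655


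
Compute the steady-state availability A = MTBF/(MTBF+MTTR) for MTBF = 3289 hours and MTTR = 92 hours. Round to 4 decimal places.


MTBF = 3289
MTTR = 92
MTBF + MTTR = 3381
A = 3289 / 3381
A = 0.9728

0.9728


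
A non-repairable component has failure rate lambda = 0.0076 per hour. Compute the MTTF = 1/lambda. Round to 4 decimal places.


lambda = 0.0076
MTTF = 1 / 0.0076
MTTF = 131.5789

131.5789


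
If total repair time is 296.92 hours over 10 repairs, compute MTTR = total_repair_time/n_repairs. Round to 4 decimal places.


total_repair_time = 296.92
n_repairs = 10
MTTR = 296.92 / 10
MTTR = 29.692

29.692


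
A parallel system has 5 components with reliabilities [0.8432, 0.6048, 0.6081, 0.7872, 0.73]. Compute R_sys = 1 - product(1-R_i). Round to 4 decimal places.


Components: [0.8432, 0.6048, 0.6081, 0.7872, 0.73]
(1 - 0.8432) = 0.1568, running product = 0.1568
(1 - 0.6048) = 0.3952, running product = 0.062
(1 - 0.6081) = 0.3919, running product = 0.0243
(1 - 0.7872) = 0.2128, running product = 0.0052
(1 - 0.73) = 0.27, running product = 0.0014
Product of (1-R_i) = 0.0014
R_sys = 1 - 0.0014 = 0.9986

0.9986


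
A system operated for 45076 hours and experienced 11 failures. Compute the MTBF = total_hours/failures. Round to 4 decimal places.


total_hours = 45076
failures = 11
MTBF = 45076 / 11
MTBF = 4097.8182

4097.8182


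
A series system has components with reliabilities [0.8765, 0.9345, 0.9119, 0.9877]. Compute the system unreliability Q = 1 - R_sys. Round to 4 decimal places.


Components: [0.8765, 0.9345, 0.9119, 0.9877]
After component 1: product = 0.8765
After component 2: product = 0.8191
After component 3: product = 0.7469
After component 4: product = 0.7377
R_sys = 0.7377
Q = 1 - 0.7377 = 0.2623

0.2623


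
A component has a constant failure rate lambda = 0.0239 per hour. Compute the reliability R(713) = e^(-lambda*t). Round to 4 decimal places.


lambda = 0.0239
t = 713
lambda * t = 17.0407
R(t) = e^(-17.0407)
R(t) = 0.0

0.0


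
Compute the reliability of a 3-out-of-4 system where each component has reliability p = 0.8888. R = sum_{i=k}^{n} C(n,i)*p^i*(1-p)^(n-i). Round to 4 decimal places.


k = 3, n = 4, p = 0.8888
i=3: C(4,3)=4 * 0.8888^3 * 0.1112^1 = 0.3123
i=4: C(4,4)=1 * 0.8888^4 * 0.1112^0 = 0.624
R = sum of terms = 0.9363

0.9363


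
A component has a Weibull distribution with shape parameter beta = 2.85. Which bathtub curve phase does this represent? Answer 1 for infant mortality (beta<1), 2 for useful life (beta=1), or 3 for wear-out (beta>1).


beta = 2.85
Compare beta to 1:
beta < 1 => infant mortality (phase 1)
beta = 1 => useful life (phase 2)
beta > 1 => wear-out (phase 3)
Since beta = 2.85, this is wear-out (increasing failure rate)
Phase = 3

3


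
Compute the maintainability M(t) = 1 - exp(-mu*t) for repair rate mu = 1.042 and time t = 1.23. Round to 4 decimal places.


mu = 1.042, t = 1.23
mu * t = 1.042 * 1.23 = 1.2817
exp(-1.2817) = 0.2776
M(t) = 1 - 0.2776
M(t) = 0.7224

0.7224


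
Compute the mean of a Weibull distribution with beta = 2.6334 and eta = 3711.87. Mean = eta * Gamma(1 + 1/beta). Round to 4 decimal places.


beta = 2.6334, eta = 3711.87
1/beta = 0.3797
1 + 1/beta = 1.3797
Gamma(1.3797) = 0.8886
Mean = 3711.87 * 0.8886
Mean = 3298.2057

3298.2057


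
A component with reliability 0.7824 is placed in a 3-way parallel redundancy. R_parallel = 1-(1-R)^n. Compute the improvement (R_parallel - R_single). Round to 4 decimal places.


R_single = 0.7824, n = 3
1 - R_single = 0.2176
(1 - R_single)^n = 0.2176^3 = 0.0103
R_parallel = 1 - 0.0103 = 0.9897
Improvement = 0.9897 - 0.7824
Improvement = 0.2073

0.2073


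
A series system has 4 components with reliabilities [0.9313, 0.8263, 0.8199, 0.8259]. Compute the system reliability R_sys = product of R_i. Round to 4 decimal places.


Components: [0.9313, 0.8263, 0.8199, 0.8259]
After component 1 (R=0.9313): product = 0.9313
After component 2 (R=0.8263): product = 0.7695
After component 3 (R=0.8199): product = 0.6309
After component 4 (R=0.8259): product = 0.5211
R_sys = 0.5211

0.5211


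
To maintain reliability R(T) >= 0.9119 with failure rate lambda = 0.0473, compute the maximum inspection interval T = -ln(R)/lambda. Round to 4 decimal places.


R_target = 0.9119
lambda = 0.0473
-ln(0.9119) = 0.0922
T = 0.0922 / 0.0473
T = 1.9498

1.9498


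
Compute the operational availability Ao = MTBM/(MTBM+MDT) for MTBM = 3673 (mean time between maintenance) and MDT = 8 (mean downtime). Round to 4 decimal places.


MTBM = 3673
MDT = 8
MTBM + MDT = 3681
Ao = 3673 / 3681
Ao = 0.9978

0.9978


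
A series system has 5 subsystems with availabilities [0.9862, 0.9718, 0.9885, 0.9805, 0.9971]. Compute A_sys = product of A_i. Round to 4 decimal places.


Subsystems: [0.9862, 0.9718, 0.9885, 0.9805, 0.9971]
After subsystem 1 (A=0.9862): product = 0.9862
After subsystem 2 (A=0.9718): product = 0.9584
After subsystem 3 (A=0.9885): product = 0.9474
After subsystem 4 (A=0.9805): product = 0.9289
After subsystem 5 (A=0.9971): product = 0.9262
A_sys = 0.9262

0.9262


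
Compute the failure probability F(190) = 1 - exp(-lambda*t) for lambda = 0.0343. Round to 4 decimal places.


lambda = 0.0343, t = 190
lambda * t = 6.517
exp(-6.517) = 0.0015
F(t) = 1 - 0.0015
F(t) = 0.9985

0.9985


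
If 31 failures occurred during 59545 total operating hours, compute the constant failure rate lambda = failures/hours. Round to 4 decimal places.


failures = 31
total_hours = 59545
lambda = 31 / 59545
lambda = 0.0005

0.0005


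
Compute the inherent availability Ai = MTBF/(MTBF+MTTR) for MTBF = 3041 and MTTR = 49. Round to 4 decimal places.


MTBF = 3041
MTTR = 49
MTBF + MTTR = 3090
Ai = 3041 / 3090
Ai = 0.9841

0.9841


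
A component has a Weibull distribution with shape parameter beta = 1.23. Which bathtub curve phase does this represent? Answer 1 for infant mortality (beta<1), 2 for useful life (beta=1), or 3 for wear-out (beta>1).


beta = 1.23
Compare beta to 1:
beta < 1 => infant mortality (phase 1)
beta = 1 => useful life (phase 2)
beta > 1 => wear-out (phase 3)
Since beta = 1.23, this is wear-out (increasing failure rate)
Phase = 3

3


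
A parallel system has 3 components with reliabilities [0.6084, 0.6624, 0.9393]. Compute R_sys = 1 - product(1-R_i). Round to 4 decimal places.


Components: [0.6084, 0.6624, 0.9393]
(1 - 0.6084) = 0.3916, running product = 0.3916
(1 - 0.6624) = 0.3376, running product = 0.1322
(1 - 0.9393) = 0.0607, running product = 0.008
Product of (1-R_i) = 0.008
R_sys = 1 - 0.008 = 0.992

0.992


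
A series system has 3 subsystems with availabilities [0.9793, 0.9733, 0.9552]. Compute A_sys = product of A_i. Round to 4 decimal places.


Subsystems: [0.9793, 0.9733, 0.9552]
After subsystem 1 (A=0.9793): product = 0.9793
After subsystem 2 (A=0.9733): product = 0.9532
After subsystem 3 (A=0.9552): product = 0.9105
A_sys = 0.9105

0.9105


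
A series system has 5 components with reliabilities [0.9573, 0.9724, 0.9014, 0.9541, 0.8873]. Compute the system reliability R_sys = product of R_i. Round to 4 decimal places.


Components: [0.9573, 0.9724, 0.9014, 0.9541, 0.8873]
After component 1 (R=0.9573): product = 0.9573
After component 2 (R=0.9724): product = 0.9309
After component 3 (R=0.9014): product = 0.8391
After component 4 (R=0.9541): product = 0.8006
After component 5 (R=0.8873): product = 0.7104
R_sys = 0.7104

0.7104


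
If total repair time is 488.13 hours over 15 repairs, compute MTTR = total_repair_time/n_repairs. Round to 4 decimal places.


total_repair_time = 488.13
n_repairs = 15
MTTR = 488.13 / 15
MTTR = 32.542

32.542


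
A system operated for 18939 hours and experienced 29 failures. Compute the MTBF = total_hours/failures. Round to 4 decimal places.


total_hours = 18939
failures = 29
MTBF = 18939 / 29
MTBF = 653.069

653.069


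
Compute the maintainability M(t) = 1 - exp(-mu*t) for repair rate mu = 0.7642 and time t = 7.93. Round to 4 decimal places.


mu = 0.7642, t = 7.93
mu * t = 0.7642 * 7.93 = 6.0601
exp(-6.0601) = 0.0023
M(t) = 1 - 0.0023
M(t) = 0.9977

0.9977


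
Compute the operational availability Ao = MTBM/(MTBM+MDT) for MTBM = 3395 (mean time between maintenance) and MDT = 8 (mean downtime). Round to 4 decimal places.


MTBM = 3395
MDT = 8
MTBM + MDT = 3403
Ao = 3395 / 3403
Ao = 0.9976

0.9976


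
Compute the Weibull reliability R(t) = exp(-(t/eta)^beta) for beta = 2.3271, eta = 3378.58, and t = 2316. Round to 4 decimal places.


beta = 2.3271, eta = 3378.58, t = 2316
t/eta = 2316 / 3378.58 = 0.6855
(t/eta)^beta = 0.6855^2.3271 = 0.4153
R(t) = exp(-0.4153)
R(t) = 0.6601

0.6601


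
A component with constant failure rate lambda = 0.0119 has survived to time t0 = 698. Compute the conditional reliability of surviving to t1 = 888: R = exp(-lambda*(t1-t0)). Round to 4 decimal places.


lambda = 0.0119
t0 = 698, t1 = 888
t1 - t0 = 190
lambda * (t1-t0) = 0.0119 * 190 = 2.261
R = exp(-2.261)
R = 0.1042

0.1042


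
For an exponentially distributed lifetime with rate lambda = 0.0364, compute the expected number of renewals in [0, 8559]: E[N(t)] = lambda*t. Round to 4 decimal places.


lambda = 0.0364
t = 8559
E[N(t)] = lambda * t
E[N(t)] = 0.0364 * 8559
E[N(t)] = 311.5476

311.5476


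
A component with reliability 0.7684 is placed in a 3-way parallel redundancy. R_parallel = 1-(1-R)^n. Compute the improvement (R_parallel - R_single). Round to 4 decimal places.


R_single = 0.7684, n = 3
1 - R_single = 0.2316
(1 - R_single)^n = 0.2316^3 = 0.0124
R_parallel = 1 - 0.0124 = 0.9876
Improvement = 0.9876 - 0.7684
Improvement = 0.2192

0.2192


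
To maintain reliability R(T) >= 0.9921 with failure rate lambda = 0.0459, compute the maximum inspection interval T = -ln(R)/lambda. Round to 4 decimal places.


R_target = 0.9921
lambda = 0.0459
-ln(0.9921) = 0.0079
T = 0.0079 / 0.0459
T = 0.1728

0.1728


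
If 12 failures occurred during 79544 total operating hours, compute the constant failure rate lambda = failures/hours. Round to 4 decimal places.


failures = 12
total_hours = 79544
lambda = 12 / 79544
lambda = 0.0002

0.0002


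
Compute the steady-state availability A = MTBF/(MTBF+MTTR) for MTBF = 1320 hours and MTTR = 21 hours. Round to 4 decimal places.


MTBF = 1320
MTTR = 21
MTBF + MTTR = 1341
A = 1320 / 1341
A = 0.9843

0.9843


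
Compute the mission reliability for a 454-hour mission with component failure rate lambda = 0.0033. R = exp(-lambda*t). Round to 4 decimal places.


lambda = 0.0033
mission_time = 454
lambda * t = 0.0033 * 454 = 1.4982
R = exp(-1.4982)
R = 0.2235

0.2235


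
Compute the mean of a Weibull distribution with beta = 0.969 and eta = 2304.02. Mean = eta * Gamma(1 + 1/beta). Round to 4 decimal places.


beta = 0.969, eta = 2304.02
1/beta = 1.032
1 + 1/beta = 2.032
Gamma(2.032) = 1.0139
Mean = 2304.02 * 1.0139
Mean = 2336.1608

2336.1608


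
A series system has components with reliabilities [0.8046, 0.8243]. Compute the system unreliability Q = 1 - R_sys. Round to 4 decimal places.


Components: [0.8046, 0.8243]
After component 1: product = 0.8046
After component 2: product = 0.6632
R_sys = 0.6632
Q = 1 - 0.6632 = 0.3368

0.3368


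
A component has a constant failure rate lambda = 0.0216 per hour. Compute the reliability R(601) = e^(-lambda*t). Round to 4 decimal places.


lambda = 0.0216
t = 601
lambda * t = 12.9816
R(t) = e^(-12.9816)
R(t) = 0.0

0.0


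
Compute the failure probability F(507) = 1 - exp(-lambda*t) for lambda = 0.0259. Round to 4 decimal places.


lambda = 0.0259, t = 507
lambda * t = 13.1313
exp(-13.1313) = 0.0
F(t) = 1 - 0.0
F(t) = 1.0

1.0


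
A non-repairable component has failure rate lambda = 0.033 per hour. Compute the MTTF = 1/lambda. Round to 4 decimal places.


lambda = 0.033
MTTF = 1 / 0.033
MTTF = 30.303

30.303


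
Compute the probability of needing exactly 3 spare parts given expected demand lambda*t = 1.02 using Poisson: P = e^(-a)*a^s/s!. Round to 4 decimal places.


a = 1.02, s = 3
e^(-a) = e^(-1.02) = 0.3606
a^s = 1.02^3 = 1.0612
s! = 6
P = 0.3606 * 1.0612 / 6
P = 0.0638

0.0638


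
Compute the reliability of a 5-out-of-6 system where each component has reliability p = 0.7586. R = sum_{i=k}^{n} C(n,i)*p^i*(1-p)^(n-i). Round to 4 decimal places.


k = 5, n = 6, p = 0.7586
i=5: C(6,5)=6 * 0.7586^5 * 0.2414^1 = 0.3639
i=6: C(6,6)=1 * 0.7586^6 * 0.2414^0 = 0.1906
R = sum of terms = 0.5545

0.5545
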